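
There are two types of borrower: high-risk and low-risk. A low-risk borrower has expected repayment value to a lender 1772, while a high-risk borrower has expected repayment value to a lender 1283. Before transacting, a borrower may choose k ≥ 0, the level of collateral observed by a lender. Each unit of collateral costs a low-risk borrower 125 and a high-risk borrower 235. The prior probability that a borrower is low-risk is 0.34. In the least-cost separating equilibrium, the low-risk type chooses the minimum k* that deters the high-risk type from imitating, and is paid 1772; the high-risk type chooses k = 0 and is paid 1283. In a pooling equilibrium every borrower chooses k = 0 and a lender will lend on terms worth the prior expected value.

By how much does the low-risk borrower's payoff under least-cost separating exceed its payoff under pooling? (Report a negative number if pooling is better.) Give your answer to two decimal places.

62.63

Least-cost separating signal: k* solves 1283 = 1772 − 235·k*, so k* = (1772 − 1283)/235 ≈ 2.0809.
Low-risk type's separating payoff: 1772 − 125 × k* = 1772 − 125 × (1772 − 1283)/235 = 1772 − 61125/235 ≈ 1511.8936.
Pooling payoff: 0.34 × 1772 + 0.66 × 1283 = 1449.26.
Difference: 1511.8936 − 1449.26 = 62.6336, i.e. 62.63 to two decimal places.
The low-risk type prefers to separate.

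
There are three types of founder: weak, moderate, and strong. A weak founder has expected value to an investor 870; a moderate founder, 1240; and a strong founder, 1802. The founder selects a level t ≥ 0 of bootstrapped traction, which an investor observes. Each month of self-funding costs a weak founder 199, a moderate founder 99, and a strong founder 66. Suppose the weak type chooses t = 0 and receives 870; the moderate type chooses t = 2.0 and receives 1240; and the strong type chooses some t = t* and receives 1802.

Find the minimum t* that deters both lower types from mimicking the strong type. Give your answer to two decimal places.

7.68

Weak type (on-path payoff 870) won't mimic when 870 ≥ 1802 − 199·t*, i.e. t* ≥ 4.68.
Moderate type (on-path payoff 1240 − 99×2.0 = 1042) won't mimic when 1042 ≥ 1802 − 99·t*, i.e. t* ≥ 7.68.
Both must hold, so t* = max(4.68, 7.68) = 7.68. The moderate type's constraint binds.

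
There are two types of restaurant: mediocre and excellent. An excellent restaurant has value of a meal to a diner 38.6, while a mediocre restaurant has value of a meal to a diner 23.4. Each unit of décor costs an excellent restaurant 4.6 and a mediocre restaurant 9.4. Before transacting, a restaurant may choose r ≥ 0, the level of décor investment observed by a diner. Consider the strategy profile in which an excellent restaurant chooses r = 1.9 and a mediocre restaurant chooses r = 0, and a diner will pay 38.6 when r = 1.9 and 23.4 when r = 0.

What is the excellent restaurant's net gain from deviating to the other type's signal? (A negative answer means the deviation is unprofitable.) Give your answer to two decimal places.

-6.46

Playing r = 1.9 the excellent restaurant receives 38.6 − 4.6 × 1.9 = 29.86.
Deviating to r = 0 yields 23.4 instead.
Gain from deviating: 23.4 − 29.86 = -6.46.
The gain is negative, so the excellent type's incentive-compatibility constraint is satisfied.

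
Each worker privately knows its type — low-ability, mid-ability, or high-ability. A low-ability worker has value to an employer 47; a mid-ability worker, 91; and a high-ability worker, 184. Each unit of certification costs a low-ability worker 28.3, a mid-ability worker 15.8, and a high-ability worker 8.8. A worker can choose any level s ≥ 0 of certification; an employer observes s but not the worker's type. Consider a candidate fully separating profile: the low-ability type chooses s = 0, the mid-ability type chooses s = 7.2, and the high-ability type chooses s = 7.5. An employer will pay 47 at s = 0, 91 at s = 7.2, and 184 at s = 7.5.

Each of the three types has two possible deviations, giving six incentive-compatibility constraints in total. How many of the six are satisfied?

4

Mid-ability (own payoff 91 − 15.8×7.2 = -22.76): to s=0 gives 47 → profitable ✗; to s=7.5 gives 184 − 15.8×7.5 = 65.5 → profitable ✗.
Low-ability (own payoff 47): to s=7.2 gives 91 − 28.3×7.2 = -112.76 → no gain ✓; to s=7.5 gives 184 − 28.3×7.5 = -28.25 → no gain ✓.
High-ability (own payoff 184 − 8.8×7.5 = 118): to s=0 gives 47 → no gain ✓; to s=7.2 gives 91 − 8.8×7.2 = 27.64 → no gain ✓.
4 of the 6 constraints hold; not an equilibrium.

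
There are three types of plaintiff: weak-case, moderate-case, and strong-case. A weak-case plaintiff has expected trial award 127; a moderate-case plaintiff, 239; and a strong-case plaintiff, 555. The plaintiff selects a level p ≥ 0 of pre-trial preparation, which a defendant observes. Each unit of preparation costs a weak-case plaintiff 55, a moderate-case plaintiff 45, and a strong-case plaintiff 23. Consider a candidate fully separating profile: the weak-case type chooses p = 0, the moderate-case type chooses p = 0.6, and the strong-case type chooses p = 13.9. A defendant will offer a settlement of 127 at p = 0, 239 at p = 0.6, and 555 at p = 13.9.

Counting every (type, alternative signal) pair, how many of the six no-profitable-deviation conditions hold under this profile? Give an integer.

5

Strong-case (own payoff 555 − 23×13.9 = 235.3): to p=0 gives 127 → no gain ✓; to p=0.6 gives 239 − 23×0.6 = 225.2 → no gain ✓.
Moderate-case (own payoff 239 − 45×0.6 = 212): to p=0 gives 127 → no gain ✓; to p=13.9 gives 555 − 45×13.9 = -70.5 → no gain ✓.
Weak-case (own payoff 127): to p=0.6 gives 239 − 55×0.6 = 206 → profitable ✗; to p=13.9 gives 555 − 55×13.9 = -209.5 → no gain ✓.
5 of the 6 constraints hold; not an equilibrium.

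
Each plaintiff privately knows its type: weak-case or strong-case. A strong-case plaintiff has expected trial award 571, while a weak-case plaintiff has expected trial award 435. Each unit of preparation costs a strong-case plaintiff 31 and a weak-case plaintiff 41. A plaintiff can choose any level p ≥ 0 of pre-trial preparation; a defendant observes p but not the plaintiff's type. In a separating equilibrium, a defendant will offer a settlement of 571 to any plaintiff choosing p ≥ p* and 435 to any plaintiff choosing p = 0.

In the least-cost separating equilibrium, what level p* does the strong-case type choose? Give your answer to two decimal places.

A weak-case plaintiff choosing p = 0 receives 435.
Imitating at p* instead would pay 571 at cost 41·p*, netting 571 − 41·p*.
Indifference: 435 = 571 − 41·p*, so p* = (571 − 435) / 41 ≈ 3.32.
This is the weak-case type's binding incentive-compatibility constraint; any p ≥ 3.32 sustains separation on that side.

3.32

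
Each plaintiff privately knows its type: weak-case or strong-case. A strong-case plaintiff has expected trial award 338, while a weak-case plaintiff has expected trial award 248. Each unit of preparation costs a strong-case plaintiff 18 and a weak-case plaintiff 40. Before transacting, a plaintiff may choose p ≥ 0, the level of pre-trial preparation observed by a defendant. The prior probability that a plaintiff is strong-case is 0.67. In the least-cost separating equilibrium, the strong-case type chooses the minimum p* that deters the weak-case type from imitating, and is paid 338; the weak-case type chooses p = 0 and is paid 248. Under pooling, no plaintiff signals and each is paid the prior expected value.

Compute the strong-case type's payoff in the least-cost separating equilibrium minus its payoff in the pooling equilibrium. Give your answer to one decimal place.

Least-cost separating signal: p* solves 248 = 338 − 40·p*, so p* = (338 − 248)/40 = 2.25.
Strong-case type's separating payoff: 338 − 18 × p* = 338 − 18 × (338 − 248)/40 = 338 − 1620/40 = 297.5.
Pooling payoff: 0.67 × 338 + 0.33 × 248 = 308.3.
Difference: 297.5 − 308.3 = -10.8.
The strong-case type would prefer the pooling outcome.

-10.8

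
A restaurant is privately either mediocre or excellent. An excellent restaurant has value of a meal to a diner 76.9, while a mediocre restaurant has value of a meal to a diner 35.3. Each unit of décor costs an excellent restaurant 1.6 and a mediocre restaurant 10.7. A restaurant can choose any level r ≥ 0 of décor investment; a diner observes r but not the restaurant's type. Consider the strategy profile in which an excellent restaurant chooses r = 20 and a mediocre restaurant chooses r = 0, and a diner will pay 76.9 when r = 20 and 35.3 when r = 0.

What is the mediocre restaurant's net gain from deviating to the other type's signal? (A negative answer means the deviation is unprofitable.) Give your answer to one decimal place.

Playing r = 0 the mediocre restaurant receives 35.3.
Deviating to r = 20 brings payment 76.9 at cost 10.7 × 20 = 214, netting -137.1.
Gain from deviating: -137.1 − 35.3 = -172.4.
The gain is negative, so the mediocre type's incentive-compatibility constraint is satisfied.

-172.4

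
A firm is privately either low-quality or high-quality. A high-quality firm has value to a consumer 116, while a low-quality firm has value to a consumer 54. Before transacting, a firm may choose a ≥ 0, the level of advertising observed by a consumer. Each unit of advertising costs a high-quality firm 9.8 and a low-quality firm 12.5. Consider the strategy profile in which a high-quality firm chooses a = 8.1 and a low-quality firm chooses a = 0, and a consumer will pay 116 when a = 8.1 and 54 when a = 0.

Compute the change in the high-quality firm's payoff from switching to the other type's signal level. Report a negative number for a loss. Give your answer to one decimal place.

Playing a = 8.1 the high-quality firm receives 116 − 9.8 × 8.1 = 36.62.
Deviating to a = 0 yields 54 instead.
Gain from deviating: 54 − 36.62 = 17.38, i.e. 17.4 to one decimal place.
The gain is positive, so the high-quality type's incentive-compatibility constraint is violated — this profile is not a separating equilibrium.

17.4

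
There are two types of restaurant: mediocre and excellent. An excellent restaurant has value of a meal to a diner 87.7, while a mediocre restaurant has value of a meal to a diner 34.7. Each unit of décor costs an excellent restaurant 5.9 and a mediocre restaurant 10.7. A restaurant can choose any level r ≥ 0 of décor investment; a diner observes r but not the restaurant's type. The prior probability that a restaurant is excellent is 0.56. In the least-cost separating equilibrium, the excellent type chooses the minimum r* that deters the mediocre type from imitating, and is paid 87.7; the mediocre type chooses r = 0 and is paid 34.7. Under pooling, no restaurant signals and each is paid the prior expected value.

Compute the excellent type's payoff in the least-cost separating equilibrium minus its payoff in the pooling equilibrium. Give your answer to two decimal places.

-5.90

Least-cost separating signal: r* solves 34.7 = 87.7 − 10.7·r*, so r* = (87.7 − 34.7)/10.7 ≈ 4.9533.
Excellent type's separating payoff: 87.7 − 5.9 × r* = 87.7 − 5.9 × (87.7 − 34.7)/10.7 = 87.7 − 312.7/10.7 ≈ 58.4757.
Pooling payoff: 0.56 × 87.7 + 0.44 × 34.7 = 64.38.
Difference: 58.4757 − 64.38 = -5.9043, i.e. -5.90 to two decimal places.
The excellent type would prefer the pooling outcome.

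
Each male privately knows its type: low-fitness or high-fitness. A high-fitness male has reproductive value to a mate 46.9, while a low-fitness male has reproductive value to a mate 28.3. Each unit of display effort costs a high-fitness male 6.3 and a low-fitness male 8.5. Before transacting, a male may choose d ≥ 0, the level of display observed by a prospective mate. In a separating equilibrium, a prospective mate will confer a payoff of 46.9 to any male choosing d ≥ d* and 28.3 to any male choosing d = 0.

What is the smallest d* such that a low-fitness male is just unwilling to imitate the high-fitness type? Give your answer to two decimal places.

A low-fitness male choosing d = 0 receives 28.3.
Imitating at d* instead would pay 46.9 at cost 8.5·d*, netting 46.9 − 8.5·d*.
Indifference: 28.3 = 46.9 − 8.5·d*, so d* = (46.9 − 28.3) / 8.5 ≈ 2.19.
At d* the low-fitness type's incentive constraint just binds; the high-fitness type strictly prefers d* since its per-unit cost is lower.

2.19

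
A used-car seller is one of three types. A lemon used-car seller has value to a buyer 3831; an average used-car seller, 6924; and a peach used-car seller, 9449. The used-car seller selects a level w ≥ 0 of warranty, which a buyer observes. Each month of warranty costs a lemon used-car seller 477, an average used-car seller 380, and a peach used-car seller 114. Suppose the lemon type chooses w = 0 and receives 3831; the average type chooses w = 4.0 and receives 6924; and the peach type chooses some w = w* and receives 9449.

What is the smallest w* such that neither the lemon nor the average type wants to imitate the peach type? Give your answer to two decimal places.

Average type (on-path payoff 6924 − 380×4.0 = 5404) won't mimic when 5404 ≥ 9449 − 380·w*, i.e. w* ≥ 10.64.
Lemon type (on-path payoff 3831) won't mimic when 3831 ≥ 9449 − 477·w*, i.e. w* ≥ 11.78.
Both must hold, so w* = max(11.78, 10.64) = 11.78. The lemon type's constraint binds.

11.78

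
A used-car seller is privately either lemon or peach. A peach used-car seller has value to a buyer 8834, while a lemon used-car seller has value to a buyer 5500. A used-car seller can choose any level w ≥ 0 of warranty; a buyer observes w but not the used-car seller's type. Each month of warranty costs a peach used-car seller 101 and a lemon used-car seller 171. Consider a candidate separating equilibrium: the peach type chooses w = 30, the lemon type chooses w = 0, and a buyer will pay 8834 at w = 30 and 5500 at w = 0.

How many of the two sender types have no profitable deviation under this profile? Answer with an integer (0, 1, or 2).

Lemon type: stay at 0 → 5500; mimic → 8834 − 171 × 30 = 3704. IC holds (5500 ≥ 3704).
Peach type: signal → 8834 − 101 × 30 = 5804; deviate to 0 → 5500. IC holds (5804 ≥ 5500).
2 of 2 constraints hold, so this is a separating equilibrium.

2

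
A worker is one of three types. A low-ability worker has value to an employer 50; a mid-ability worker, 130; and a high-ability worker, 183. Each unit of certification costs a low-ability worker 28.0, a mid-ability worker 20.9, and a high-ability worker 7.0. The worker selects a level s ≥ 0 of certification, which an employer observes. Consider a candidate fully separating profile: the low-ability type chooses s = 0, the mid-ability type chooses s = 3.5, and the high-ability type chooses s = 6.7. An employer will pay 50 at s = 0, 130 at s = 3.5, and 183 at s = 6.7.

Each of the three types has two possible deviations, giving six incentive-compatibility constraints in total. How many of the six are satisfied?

Low-ability (own payoff 50): to s=3.5 gives 130 − 28.0×3.5 = 32 → no gain ✓; to s=6.7 gives 183 − 28.0×6.7 = -4.6 → no gain ✓.
High-ability (own payoff 183 − 7.0×6.7 = 136.1): to s=0 gives 50 → no gain ✓; to s=3.5 gives 130 − 7.0×3.5 = 105.5 → no gain ✓.
Mid-ability (own payoff 130 − 20.9×3.5 = 56.85): to s=0 gives 50 → no gain ✓; to s=6.7 gives 183 − 20.9×6.7 = 42.97 → no gain ✓.
6 of the 6 constraints hold; this profile is a separating equilibrium.

6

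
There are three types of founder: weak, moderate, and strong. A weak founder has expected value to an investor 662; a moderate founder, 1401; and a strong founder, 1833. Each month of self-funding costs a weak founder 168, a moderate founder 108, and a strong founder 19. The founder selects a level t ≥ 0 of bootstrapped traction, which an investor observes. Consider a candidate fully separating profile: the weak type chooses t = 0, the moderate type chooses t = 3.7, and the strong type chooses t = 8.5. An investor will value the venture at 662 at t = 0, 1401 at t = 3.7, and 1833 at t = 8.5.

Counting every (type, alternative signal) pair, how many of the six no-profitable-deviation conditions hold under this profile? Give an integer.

5

Weak (own payoff 662): to t=3.7 gives 1401 − 168×3.7 = 779.4 → profitable ✗; to t=8.5 gives 1833 − 168×8.5 = 405 → no gain ✓.
Strong (own payoff 1833 − 19×8.5 = 1671.5): to t=0 gives 662 → no gain ✓; to t=3.7 gives 1401 − 19×3.7 = 1330.7 → no gain ✓.
Moderate (own payoff 1401 − 108×3.7 = 1001.4): to t=0 gives 662 → no gain ✓; to t=8.5 gives 1833 − 108×8.5 = 915 → no gain ✓.
5 of the 6 constraints hold; not an equilibrium.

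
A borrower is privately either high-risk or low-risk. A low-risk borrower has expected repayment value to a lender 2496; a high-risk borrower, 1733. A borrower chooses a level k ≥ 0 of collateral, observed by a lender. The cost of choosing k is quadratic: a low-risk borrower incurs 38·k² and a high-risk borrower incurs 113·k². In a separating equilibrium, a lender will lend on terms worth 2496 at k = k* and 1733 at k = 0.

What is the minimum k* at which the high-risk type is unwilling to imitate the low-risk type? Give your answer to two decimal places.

The high-risk type at k = 0 receives 1733; imitating at k* yields 2496 − 113·k*².
Indifference: 1733 = 2496 − 113·k*², so k*² = (2496 − 1733) / 113 ≈ 6.7522.
k* = √6.7522 ≈ 2.60.

2.60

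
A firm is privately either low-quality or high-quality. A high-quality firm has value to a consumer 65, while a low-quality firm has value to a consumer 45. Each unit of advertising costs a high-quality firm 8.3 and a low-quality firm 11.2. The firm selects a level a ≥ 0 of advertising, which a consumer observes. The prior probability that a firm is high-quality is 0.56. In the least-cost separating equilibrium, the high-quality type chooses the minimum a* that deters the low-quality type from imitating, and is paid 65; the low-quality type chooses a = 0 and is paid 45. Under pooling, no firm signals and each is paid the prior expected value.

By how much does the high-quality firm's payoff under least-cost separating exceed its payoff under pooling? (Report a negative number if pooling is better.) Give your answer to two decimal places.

-6.02

Least-cost separating signal: a* solves 45 = 65 − 11.2·a*, so a* = (65 − 45)/11.2 ≈ 1.7857.
High-quality type's separating payoff: 65 − 8.3 × a* = 65 − 8.3 × (65 − 45)/11.2 = 65 − 166/11.2 ≈ 50.1786.
Pooling payoff: 0.56 × 65 + 0.44 × 45 = 56.2.
Difference: 50.1786 − 56.2 = -6.0214, i.e. -6.02 to two decimal places.
The high-quality type would prefer the pooling outcome.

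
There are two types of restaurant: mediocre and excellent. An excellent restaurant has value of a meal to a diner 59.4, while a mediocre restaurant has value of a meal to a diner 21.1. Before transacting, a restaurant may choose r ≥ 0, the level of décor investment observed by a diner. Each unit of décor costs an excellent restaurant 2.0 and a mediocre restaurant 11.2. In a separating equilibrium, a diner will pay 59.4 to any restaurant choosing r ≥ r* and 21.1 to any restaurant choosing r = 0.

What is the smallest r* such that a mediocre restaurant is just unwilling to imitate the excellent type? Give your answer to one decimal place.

A mediocre restaurant choosing r = 0 receives 21.1.
Imitating at r* instead would pay 59.4 at cost 11.2·r*, netting 59.4 − 11.2·r*.
Indifference: 21.1 = 59.4 − 11.2·r*, so r* = (59.4 − 21.1) / 11.2 ≈ 3.4.
At r* the mediocre type's incentive constraint just binds; the excellent type strictly prefers r* since its per-unit cost is lower.

3.4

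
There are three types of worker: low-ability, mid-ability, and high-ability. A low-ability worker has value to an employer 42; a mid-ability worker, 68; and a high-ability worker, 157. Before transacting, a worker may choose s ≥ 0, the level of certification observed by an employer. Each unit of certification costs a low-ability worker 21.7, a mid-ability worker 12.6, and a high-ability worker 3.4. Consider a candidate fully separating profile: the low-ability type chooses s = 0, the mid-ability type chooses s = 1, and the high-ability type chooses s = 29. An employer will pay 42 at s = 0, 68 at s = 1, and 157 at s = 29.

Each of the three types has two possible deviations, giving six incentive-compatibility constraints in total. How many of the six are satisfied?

4

Low-ability (own payoff 42): to s=1 gives 68 − 21.7×1 = 46.3 → profitable ✗; to s=29 gives 157 − 21.7×29 = -472.3 → no gain ✓.
Mid-ability (own payoff 68 − 12.6×1 = 55.4): to s=0 gives 42 → no gain ✓; to s=29 gives 157 − 12.6×29 = -208.4 → no gain ✓.
High-ability (own payoff 157 − 3.4×29 = 58.4): to s=0 gives 42 → no gain ✓; to s=1 gives 68 − 3.4×1 = 64.6 → profitable ✗.
4 of the 6 constraints hold; not an equilibrium.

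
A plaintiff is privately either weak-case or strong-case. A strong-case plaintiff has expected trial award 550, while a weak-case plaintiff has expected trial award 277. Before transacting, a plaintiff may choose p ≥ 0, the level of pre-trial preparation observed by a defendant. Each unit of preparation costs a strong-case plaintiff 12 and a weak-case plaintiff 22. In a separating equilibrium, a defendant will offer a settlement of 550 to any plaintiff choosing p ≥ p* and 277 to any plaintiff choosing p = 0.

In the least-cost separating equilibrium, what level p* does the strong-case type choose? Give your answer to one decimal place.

12.4

A weak-case plaintiff choosing p = 0 receives 277.
Imitating at p* instead would pay 550 at cost 22·p*, netting 550 − 22·p*.
Indifference: 277 = 550 − 22·p*, so p* = (550 − 277) / 22 ≈ 12.4.
At p* the weak-case type's incentive constraint just binds; the strong-case type strictly prefers p* since its per-unit cost is lower.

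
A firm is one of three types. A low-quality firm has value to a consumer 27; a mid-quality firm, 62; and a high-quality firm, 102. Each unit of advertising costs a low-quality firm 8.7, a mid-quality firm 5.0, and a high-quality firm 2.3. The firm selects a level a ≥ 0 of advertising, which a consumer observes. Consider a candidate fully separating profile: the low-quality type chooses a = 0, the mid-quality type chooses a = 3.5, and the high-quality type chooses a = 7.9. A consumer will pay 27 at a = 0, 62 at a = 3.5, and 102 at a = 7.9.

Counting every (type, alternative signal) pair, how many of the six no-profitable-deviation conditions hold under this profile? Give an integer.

High-quality (own payoff 102 − 2.3×7.9 = 83.83): to a=0 gives 27 → no gain ✓; to a=3.5 gives 62 − 2.3×3.5 = 53.95 → no gain ✓.
Mid-quality (own payoff 62 − 5.0×3.5 = 44.5): to a=0 gives 27 → no gain ✓; to a=7.9 gives 102 − 5.0×7.9 = 62.5 → profitable ✗.
Low-quality (own payoff 27): to a=3.5 gives 62 − 8.7×3.5 = 31.55 → profitable ✗; to a=7.9 gives 102 − 8.7×7.9 = 33.27 → profitable ✗.
3 of the 6 constraints hold; not an equilibrium.

3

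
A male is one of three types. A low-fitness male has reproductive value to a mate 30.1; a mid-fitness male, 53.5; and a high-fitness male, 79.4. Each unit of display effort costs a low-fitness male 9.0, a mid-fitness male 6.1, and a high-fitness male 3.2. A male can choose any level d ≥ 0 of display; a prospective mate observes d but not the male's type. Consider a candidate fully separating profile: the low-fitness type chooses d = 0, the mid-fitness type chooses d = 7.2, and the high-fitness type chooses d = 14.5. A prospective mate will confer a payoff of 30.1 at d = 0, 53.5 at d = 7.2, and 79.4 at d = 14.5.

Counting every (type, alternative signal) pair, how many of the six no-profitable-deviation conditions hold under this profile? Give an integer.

High-fitness (own payoff 79.4 − 3.2×14.5 = 33): to d=0 gives 30.1 → no gain ✓; to d=7.2 gives 53.5 − 3.2×7.2 = 30.46 → no gain ✓.
Mid-fitness (own payoff 53.5 − 6.1×7.2 = 9.58): to d=0 gives 30.1 → profitable ✗; to d=14.5 gives 79.4 − 6.1×14.5 = -9.05 → no gain ✓.
Low-fitness (own payoff 30.1): to d=7.2 gives 53.5 − 9.0×7.2 = -11.3 → no gain ✓; to d=14.5 gives 79.4 − 9.0×14.5 = -51.1 → no gain ✓.
5 of the 6 constraints hold; not an equilibrium.

5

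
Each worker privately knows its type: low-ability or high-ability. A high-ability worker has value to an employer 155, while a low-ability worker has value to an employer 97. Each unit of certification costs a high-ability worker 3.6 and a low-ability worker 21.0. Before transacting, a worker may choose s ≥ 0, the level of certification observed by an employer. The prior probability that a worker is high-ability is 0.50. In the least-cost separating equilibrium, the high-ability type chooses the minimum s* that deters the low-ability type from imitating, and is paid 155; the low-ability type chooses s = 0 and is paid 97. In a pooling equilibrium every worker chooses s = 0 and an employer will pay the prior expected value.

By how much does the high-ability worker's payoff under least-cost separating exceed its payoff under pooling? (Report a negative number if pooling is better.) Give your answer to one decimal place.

19.1

Least-cost separating signal: s* solves 97 = 155 − 21.0·s*, so s* = (155 − 97)/21.0 ≈ 2.7619.
High-ability type's separating payoff: 155 − 3.6 × s* = 155 − 3.6 × (155 − 97)/21.0 = 155 − 208.8/21.0 ≈ 145.057.
Pooling payoff: 0.50 × 155 + 0.50 × 97 = 126.
Difference: 145.057 − 126 = 19.057, i.e. 19.1 to one decimal place.
The high-ability type prefers to separate.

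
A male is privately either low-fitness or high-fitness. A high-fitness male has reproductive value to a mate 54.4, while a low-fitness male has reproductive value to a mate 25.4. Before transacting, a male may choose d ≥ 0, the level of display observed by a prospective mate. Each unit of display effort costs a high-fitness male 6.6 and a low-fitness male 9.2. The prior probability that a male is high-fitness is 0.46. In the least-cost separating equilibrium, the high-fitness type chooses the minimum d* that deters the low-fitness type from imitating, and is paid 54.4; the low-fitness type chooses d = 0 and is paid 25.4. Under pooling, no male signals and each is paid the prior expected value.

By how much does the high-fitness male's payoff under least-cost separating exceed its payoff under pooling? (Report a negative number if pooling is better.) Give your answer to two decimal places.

-5.14

Least-cost separating signal: d* solves 25.4 = 54.4 − 9.2·d*, so d* = (54.4 − 25.4)/9.2 ≈ 3.1522.
High-fitness type's separating payoff: 54.4 − 6.6 × d* = 54.4 − 6.6 × (54.4 − 25.4)/9.2 = 54.4 − 191.4/9.2 ≈ 33.5957.
Pooling payoff: 0.46 × 54.4 + 0.54 × 25.4 = 38.74.
Difference: 33.5957 − 38.74 = -5.1443, i.e. -5.14 to two decimal places.
The high-fitness type would prefer the pooling outcome.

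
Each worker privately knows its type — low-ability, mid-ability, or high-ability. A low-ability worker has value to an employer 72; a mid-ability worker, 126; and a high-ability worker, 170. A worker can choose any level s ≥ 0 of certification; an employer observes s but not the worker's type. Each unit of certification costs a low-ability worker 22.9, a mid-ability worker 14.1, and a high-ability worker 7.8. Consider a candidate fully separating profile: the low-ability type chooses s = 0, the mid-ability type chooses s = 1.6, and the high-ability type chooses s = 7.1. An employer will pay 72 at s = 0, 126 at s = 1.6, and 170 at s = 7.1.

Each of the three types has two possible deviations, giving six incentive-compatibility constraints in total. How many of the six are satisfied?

Low-ability (own payoff 72): to s=1.6 gives 126 − 22.9×1.6 = 89.36 → profitable ✗; to s=7.1 gives 170 − 22.9×7.1 = 7.41 → no gain ✓.
Mid-ability (own payoff 126 − 14.1×1.6 = 103.44): to s=0 gives 72 → no gain ✓; to s=7.1 gives 170 − 14.1×7.1 = 69.89 → no gain ✓.
High-ability (own payoff 170 − 7.8×7.1 = 114.62): to s=0 gives 72 → no gain ✓; to s=1.6 gives 126 − 7.8×1.6 = 113.52 → no gain ✓.
5 of the 6 constraints hold; not an equilibrium.

5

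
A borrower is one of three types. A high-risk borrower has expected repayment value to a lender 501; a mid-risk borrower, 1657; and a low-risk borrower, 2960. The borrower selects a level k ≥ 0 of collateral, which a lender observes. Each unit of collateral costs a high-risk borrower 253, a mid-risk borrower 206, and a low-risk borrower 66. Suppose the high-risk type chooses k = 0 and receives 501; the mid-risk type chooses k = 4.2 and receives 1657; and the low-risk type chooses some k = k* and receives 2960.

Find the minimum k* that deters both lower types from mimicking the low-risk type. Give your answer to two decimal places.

High-risk type (on-path payoff 501) won't mimic when 501 ≥ 2960 − 253·k*, i.e. k* ≥ 9.72.
Mid-risk type (on-path payoff 1657 − 206×4.2 = 791.8) won't mimic when 791.8 ≥ 2960 − 206·k*, i.e. k* ≥ 10.53.
Both must hold, so k* = max(9.72, 10.53) = 10.53. The mid-risk type's constraint binds.

10.53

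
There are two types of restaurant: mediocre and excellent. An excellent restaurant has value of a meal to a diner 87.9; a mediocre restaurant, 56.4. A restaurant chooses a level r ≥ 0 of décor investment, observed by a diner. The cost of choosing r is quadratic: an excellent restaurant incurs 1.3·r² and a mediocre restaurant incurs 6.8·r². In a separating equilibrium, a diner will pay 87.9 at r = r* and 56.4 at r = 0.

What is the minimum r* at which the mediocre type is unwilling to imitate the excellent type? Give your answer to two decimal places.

2.15

The mediocre type at r = 0 receives 56.4; imitating at r* yields 87.9 − 6.8·r*².
Indifference: 56.4 = 87.9 − 6.8·r*², so r*² = (87.9 − 56.4) / 6.8 ≈ 4.6324.
r* = √4.6324 ≈ 2.15.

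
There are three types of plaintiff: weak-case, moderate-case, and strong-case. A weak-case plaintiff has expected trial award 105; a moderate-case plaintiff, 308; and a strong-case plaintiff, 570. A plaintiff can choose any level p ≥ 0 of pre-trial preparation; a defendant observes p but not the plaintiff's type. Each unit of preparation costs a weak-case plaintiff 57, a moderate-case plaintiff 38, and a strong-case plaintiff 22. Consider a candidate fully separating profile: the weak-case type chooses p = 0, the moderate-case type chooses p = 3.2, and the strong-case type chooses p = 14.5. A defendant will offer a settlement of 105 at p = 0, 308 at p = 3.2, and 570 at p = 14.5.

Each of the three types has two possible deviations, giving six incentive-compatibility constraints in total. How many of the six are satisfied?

5

Weak-case (own payoff 105): to p=3.2 gives 308 − 57×3.2 = 125.6 → profitable ✗; to p=14.5 gives 570 − 57×14.5 = -256.5 → no gain ✓.
Moderate-case (own payoff 308 − 38×3.2 = 186.4): to p=0 gives 105 → no gain ✓; to p=14.5 gives 570 − 38×14.5 = 19 → no gain ✓.
Strong-case (own payoff 570 − 22×14.5 = 251): to p=0 gives 105 → no gain ✓; to p=3.2 gives 308 − 22×3.2 = 237.6 → no gain ✓.
5 of the 6 constraints hold; not an equilibrium.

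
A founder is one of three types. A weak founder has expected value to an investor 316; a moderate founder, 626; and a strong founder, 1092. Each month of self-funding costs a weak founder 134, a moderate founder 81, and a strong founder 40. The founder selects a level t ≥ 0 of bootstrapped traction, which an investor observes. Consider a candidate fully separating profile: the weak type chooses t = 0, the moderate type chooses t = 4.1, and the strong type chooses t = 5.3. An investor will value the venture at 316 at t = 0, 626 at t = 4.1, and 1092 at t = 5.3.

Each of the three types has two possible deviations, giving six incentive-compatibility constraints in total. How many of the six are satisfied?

3

Strong (own payoff 1092 − 40×5.3 = 880): to t=0 gives 316 → no gain ✓; to t=4.1 gives 626 − 40×4.1 = 462 → no gain ✓.
Moderate (own payoff 626 − 81×4.1 = 293.9): to t=0 gives 316 → profitable ✗; to t=5.3 gives 1092 − 81×5.3 = 662.7 → profitable ✗.
Weak (own payoff 316): to t=4.1 gives 626 − 134×4.1 = 76.6 → no gain ✓; to t=5.3 gives 1092 − 134×5.3 = 381.8 → profitable ✗.
3 of the 6 constraints hold; not an equilibrium.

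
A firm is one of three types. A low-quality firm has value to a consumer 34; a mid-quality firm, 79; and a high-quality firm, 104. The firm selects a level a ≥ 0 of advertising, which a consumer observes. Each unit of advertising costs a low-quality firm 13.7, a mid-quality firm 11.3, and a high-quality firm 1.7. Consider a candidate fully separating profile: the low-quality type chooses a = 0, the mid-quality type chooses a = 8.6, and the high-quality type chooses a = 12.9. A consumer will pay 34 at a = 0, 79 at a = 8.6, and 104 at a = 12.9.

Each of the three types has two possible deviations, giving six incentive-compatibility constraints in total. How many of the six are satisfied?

Low-quality (own payoff 34): to a=8.6 gives 79 − 13.7×8.6 = -38.82 → no gain ✓; to a=12.9 gives 104 − 13.7×12.9 = -72.73 → no gain ✓.
High-quality (own payoff 104 − 1.7×12.9 = 82.07): to a=0 gives 34 → no gain ✓; to a=8.6 gives 79 − 1.7×8.6 = 64.38 → no gain ✓.
Mid-quality (own payoff 79 − 11.3×8.6 = -18.18): to a=0 gives 34 → profitable ✗; to a=12.9 gives 104 − 11.3×12.9 = -41.77 → no gain ✓.
5 of the 6 constraints hold; not an equilibrium.

5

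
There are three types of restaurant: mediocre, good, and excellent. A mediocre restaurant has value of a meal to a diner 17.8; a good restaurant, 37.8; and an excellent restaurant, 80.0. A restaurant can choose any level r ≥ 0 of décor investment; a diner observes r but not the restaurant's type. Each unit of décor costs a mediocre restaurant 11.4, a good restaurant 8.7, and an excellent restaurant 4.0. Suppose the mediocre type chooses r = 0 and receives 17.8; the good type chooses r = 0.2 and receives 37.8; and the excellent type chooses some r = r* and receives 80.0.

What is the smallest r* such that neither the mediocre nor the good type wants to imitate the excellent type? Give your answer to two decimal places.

5.46

Good type (on-path payoff 37.8 − 8.7×0.2 = 36.06) won't mimic when 36.06 ≥ 80.0 − 8.7·r*, i.e. r* ≥ 5.05.
Mediocre type (on-path payoff 17.8) won't mimic when 17.8 ≥ 80.0 − 11.4·r*, i.e. r* ≥ 5.46.
Both must hold, so r* = max(5.46, 5.05) = 5.46. The mediocre type's constraint binds.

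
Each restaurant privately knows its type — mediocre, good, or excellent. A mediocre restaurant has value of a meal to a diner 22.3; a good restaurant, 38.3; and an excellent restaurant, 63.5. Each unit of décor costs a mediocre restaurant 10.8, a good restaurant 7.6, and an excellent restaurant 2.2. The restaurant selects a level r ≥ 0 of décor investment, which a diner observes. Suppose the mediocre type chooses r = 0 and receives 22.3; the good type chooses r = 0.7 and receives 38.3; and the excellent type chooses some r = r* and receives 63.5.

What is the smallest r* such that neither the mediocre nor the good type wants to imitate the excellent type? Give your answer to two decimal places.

4.02

Good type (on-path payoff 38.3 − 7.6×0.7 = 32.98) won't mimic when 32.98 ≥ 63.5 − 7.6·r*, i.e. r* ≥ 4.02.
Mediocre type (on-path payoff 22.3) won't mimic when 22.3 ≥ 63.5 − 10.8·r*, i.e. r* ≥ 3.81.
Both must hold, so r* = max(3.81, 4.02) = 4.02. The good type's constraint binds.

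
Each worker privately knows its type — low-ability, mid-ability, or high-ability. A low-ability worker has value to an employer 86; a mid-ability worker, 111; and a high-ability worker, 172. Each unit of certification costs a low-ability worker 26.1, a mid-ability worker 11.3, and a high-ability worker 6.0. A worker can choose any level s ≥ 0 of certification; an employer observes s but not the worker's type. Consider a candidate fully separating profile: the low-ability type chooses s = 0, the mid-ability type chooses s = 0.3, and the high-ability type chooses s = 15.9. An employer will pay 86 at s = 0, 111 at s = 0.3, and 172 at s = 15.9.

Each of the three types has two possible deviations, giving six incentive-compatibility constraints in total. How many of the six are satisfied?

3

High-ability (own payoff 172 − 6.0×15.9 = 76.6): to s=0 gives 86 → profitable ✗; to s=0.3 gives 111 − 6.0×0.3 = 109.2 → profitable ✗.
Low-ability (own payoff 86): to s=0.3 gives 111 − 26.1×0.3 = 103.17 → profitable ✗; to s=15.9 gives 172 − 26.1×15.9 = -242.99 → no gain ✓.
Mid-ability (own payoff 111 − 11.3×0.3 = 107.61): to s=0 gives 86 → no gain ✓; to s=15.9 gives 172 − 11.3×15.9 = -7.67 → no gain ✓.
3 of the 6 constraints hold; not an equilibrium.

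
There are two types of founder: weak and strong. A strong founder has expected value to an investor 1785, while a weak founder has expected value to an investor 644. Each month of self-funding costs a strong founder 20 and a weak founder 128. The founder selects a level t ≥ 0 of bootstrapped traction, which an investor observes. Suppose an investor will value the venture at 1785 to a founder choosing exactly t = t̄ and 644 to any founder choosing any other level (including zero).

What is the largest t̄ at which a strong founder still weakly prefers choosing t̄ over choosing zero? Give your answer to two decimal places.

57.05

Choosing t̄ yields the strong type 1785 − 20·t̄; choosing zero yields 644.
The strong type is indifferent at 1785 − 20·t̄ = 644, i.e. t̄ = (1785 − 644) / 20 = 57.05.
For any t̄ above 57.05 the strong type would rather pool at zero, so separation collapses.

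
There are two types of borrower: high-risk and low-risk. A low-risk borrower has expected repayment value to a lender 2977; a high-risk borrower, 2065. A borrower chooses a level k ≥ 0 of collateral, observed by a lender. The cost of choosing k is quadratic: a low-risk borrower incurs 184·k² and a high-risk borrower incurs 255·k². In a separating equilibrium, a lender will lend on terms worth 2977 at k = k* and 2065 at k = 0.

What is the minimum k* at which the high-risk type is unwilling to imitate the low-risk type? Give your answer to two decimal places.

1.89

The high-risk type at k = 0 receives 2065; imitating at k* yields 2977 − 255·k*².
Indifference: 2065 = 2977 − 255·k*², so k*² = (2977 − 2065) / 255 ≈ 3.5765.
k* = √3.5765 ≈ 1.89.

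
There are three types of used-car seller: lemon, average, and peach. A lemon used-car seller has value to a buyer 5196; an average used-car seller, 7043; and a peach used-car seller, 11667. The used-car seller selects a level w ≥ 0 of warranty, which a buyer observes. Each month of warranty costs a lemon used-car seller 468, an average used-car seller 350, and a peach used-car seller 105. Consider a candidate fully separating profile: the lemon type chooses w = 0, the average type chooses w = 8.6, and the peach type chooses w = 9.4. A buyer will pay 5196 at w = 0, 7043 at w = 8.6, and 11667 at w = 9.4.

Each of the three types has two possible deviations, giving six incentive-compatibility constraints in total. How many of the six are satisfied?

Peach (own payoff 11667 − 105×9.4 = 10680): to w=0 gives 5196 → no gain ✓; to w=8.6 gives 7043 − 105×8.6 = 6140 → no gain ✓.
Average (own payoff 7043 − 350×8.6 = 4033): to w=0 gives 5196 → profitable ✗; to w=9.4 gives 11667 − 350×9.4 = 8377 → profitable ✗.
Lemon (own payoff 5196): to w=8.6 gives 7043 − 468×8.6 = 3018.2 → no gain ✓; to w=9.4 gives 11667 − 468×9.4 = 7267.8 → profitable ✗.
3 of the 6 constraints hold; not an equilibrium.

3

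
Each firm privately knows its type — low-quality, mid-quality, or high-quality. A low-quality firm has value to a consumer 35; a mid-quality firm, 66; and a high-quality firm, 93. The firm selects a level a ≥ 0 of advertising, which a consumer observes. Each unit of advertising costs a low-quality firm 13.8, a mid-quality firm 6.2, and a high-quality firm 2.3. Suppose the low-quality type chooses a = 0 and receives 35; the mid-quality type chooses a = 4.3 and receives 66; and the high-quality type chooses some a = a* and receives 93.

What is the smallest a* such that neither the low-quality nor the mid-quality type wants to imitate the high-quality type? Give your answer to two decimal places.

8.65

Mid-quality type (on-path payoff 66 − 6.2×4.3 = 39.34) won't mimic when 39.34 ≥ 93 − 6.2·a*, i.e. a* ≥ 8.65.
Low-quality type (on-path payoff 35) won't mimic when 35 ≥ 93 − 13.8·a*, i.e. a* ≥ 4.20.
Both must hold, so a* = max(4.20, 8.65) = 8.65. The mid-quality type's constraint binds.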